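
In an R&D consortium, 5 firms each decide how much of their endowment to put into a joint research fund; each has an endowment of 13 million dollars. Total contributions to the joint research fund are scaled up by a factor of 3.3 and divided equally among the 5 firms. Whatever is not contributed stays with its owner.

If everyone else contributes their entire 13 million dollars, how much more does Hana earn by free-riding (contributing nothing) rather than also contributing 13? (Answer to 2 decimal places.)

Switching from a contribution of 13 to 0 lets Hana keep an extra 13 million dollars, but lowers the joint research fund by 13, which costs Hana their own share of that drop: 3.3/5 × 13 = 8.58.
Net gain = 13 − 8.58 = 4.42. The private return per contributed unit (0.6600) is below 1, so free-riding is indeed the best response regardless of what the others do.

4.42 million dollars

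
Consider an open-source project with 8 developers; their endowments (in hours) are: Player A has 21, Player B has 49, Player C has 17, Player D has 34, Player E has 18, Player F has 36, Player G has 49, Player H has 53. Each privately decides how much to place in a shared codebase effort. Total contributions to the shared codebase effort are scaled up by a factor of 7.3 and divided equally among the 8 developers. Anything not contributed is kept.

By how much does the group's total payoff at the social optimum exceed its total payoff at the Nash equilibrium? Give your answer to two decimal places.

1745.10 hours

The private return per contributed unit is 7.3/8 = 0.9125 < 1 for every player regardless of endowment, so the Nash equilibrium is zero contribution and the group total is Σ E_j = 21 + 49 + 17 + 34 + 18 + 36 + 49 + 53 = 277.
Each contributed unit returns 7.300 to the group, so the social optimum is full contribution by everyone: group total = 7.300 × 277 = 2022.10.
Efficiency loss = (7.300 − 1) × 277 = 1745.10.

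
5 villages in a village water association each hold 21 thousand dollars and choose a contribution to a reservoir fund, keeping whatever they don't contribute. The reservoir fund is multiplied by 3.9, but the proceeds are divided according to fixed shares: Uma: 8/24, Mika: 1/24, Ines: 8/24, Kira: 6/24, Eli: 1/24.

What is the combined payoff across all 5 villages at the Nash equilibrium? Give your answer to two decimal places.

226.80 thousand dollars

A player with share s gets back 3.9·s per unit contributed, so full contribution is dominant for anyone with s > 1/3.9 = 0.2564 and zero contribution is dominant for anyone below.
Uma and Ines are above the threshold, contributing 21 each; the remaining 3 contribute 0. Total contributed: 42.
The reservoir fund pays out 3.9 × 42 = 163.80 in total (split across the unequal shares, but the aggregate is all that matters for the group sum).
The 3 free-riders keep 21 each, adding 63. Group total = 63 + 163.80 = 226.80.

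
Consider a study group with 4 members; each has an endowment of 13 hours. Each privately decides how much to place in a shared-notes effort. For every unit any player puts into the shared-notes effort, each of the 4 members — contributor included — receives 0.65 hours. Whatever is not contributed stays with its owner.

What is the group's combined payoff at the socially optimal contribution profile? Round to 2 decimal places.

135.20 hours

Each contributed unit returns 2.600 to the group as a whole (0.65 to each of 4 players), which exceeds 1, so the social optimum is full contribution: group total = 2.600 × 52 = 135.20.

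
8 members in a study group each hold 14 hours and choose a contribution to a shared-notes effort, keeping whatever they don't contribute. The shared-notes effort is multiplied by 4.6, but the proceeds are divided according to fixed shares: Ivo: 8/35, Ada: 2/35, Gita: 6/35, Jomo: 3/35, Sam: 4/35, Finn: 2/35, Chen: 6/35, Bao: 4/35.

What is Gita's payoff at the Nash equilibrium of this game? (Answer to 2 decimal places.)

25.04 hours

For player j, contributing a unit is worthwhile iff 4.6 × (j's share) ≥ 1, i.e. iff j's share is at least 0.2174.
Ivo alone (share 8/35) is above the threshold, contributing 14; the remaining 7 contribute 0. Total contributed: 14.
Gita keeps 14 and receives 4.6 × 14 × 6/35 = 11.04 from the shared-notes effort, for a payoff of 25.04.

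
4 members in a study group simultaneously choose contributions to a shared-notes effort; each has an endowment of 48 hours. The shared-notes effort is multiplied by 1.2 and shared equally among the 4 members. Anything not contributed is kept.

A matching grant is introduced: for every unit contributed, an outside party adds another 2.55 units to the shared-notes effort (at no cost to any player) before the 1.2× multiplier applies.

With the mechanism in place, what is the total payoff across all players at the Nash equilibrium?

With the mechanism, a contributed unit returns 1.2 × 3.55 / 4 = 1.0650 per unit of net cost to the contributor — now above 1 — so contributing fully is weakly dominant for every player.
So the Nash equilibrium is full contribution by all 4; the group earns 1.2 × 3.55 × 192 = 817.92.

817.92 hours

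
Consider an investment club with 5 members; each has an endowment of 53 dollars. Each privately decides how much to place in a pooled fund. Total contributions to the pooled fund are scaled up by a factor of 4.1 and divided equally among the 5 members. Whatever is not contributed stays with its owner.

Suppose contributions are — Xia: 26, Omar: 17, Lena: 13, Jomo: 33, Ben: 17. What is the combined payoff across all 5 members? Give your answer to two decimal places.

Total contributed: 26 + 17 + 13 + 33 + 17 = 106; total kept: 5 × 53 − 106 = 159.
The pooled fund pays out 4.1 × 106 = 434.60 in aggregate.
Group total = 159 + 434.60 = 593.60.

593.60 dollars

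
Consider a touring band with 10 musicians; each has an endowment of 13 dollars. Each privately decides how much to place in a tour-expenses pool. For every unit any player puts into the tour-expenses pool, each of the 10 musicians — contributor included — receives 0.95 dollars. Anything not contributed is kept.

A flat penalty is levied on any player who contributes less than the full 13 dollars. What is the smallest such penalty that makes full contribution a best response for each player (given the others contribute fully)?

Given the others contribute fully, the best deviation is to contribute 0 (any partial contribution still incurs the fine and gives up units whose private return 0.95 is below 1).
Deviating from 13 to 0 saves 13 dollars but forfeits the deviator's share of the drop in the tour-expenses pool: 0.95 × 13 = 12.35.
So the deviation gain is 13 − 12.35 = 0.65, and the fine must be at least 0.65 dollars to wipe it out.

0.65 dollars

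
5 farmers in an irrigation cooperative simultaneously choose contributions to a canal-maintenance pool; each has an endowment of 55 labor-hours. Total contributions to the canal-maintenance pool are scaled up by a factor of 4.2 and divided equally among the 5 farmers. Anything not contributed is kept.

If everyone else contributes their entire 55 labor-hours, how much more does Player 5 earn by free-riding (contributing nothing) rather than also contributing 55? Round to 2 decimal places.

8.80 labor-hours

Switching from a contribution of 55 to 0 lets Player 5 keep an extra 55 labor-hours, but lowers the canal-maintenance pool by 55, which costs Player 5 their own share of that drop: 4.2/5 × 55 = 46.20.
Net gain = 55 − 46.20 = 8.80. The private return per contributed unit (0.8400) is below 1, so free-riding is indeed the best response regardless of what the others do.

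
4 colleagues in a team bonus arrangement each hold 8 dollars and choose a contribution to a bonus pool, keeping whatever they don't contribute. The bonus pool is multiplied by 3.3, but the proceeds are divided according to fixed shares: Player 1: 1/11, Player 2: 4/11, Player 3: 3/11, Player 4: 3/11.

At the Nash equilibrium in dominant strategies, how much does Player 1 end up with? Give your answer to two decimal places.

10.40 dollars

For player j, contributing a unit is worthwhile iff 3.3 × (j's share) ≥ 1, i.e. iff j's share is at least 0.3030.
Player 2 alone (share 4/11) is above the threshold, contributing 8; the remaining 3 contribute 0. Total contributed: 8.
Player 1 keeps 8 and receives 3.3 × 8 × 1/11 = 2.40 from the bonus pool, for a payoff of 10.40.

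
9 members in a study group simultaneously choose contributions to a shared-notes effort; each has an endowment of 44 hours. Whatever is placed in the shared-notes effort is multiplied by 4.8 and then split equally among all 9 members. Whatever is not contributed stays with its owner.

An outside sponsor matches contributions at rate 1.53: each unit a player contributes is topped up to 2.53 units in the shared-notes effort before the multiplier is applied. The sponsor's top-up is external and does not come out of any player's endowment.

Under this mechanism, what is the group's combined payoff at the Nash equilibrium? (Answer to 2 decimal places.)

The effective private return per unit is now 4.8 × 2.53 / 9 = 1.3493 > 1, so every player's dominant strategy flips to full contribution.
At the Nash equilibrium everyone contributes 44. Group total payoff = 4.8 × 2.53 × 396 = 4809.02.

4809.02 hours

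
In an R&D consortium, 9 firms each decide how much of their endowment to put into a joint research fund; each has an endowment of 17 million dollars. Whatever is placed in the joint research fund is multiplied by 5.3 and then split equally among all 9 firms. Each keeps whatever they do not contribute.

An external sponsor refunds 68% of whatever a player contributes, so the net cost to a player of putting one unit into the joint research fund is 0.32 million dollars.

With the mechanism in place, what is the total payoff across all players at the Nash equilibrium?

914.94 million dollars

Under the mechanism each unit contributed yields (5.3/9) / 0.32 = 1.8403 back to its contributor per unit of net cost, which exceeds 1, making full contribution the dominant choice for everyone.
At the Nash equilibrium everyone contributes 17. Group total payoff = 9 × (17 × 0.68 + 5.3 × 17) = 914.94.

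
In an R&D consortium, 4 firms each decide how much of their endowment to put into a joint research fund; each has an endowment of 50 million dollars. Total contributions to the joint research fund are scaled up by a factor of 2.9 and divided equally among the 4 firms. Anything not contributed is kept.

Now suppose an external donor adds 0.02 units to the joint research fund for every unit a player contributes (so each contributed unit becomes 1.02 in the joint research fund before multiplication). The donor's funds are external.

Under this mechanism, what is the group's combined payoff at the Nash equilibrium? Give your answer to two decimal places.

200.00 million dollars

The effective private return is 2.9 × 1.02 / 4 = 0.7395, which is still under 1, so the mechanism doesn't change anyone's dominant strategy: zero contribution.
At the Nash equilibrium no one contributes; group total payoff = 4 × 50 = 200.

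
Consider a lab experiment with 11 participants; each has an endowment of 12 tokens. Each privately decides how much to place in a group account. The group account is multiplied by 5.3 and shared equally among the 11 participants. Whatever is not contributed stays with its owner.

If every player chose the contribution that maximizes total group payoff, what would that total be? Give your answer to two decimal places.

699.60 tokens

Each contributed unit returns 5.300 to the group as a whole (0.4818 to each of 11 players), which exceeds 1, so the social optimum is full contribution: group total = 5.300 × 132 = 699.60.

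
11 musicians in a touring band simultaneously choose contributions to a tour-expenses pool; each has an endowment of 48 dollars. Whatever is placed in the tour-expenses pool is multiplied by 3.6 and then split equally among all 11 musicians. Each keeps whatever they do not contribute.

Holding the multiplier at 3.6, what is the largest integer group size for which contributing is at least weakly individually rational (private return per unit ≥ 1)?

Private return per unit is 3.6/(group size), which is ≥ 1 whenever the group size is ≤ 3.6.
The largest such integer is 3.

3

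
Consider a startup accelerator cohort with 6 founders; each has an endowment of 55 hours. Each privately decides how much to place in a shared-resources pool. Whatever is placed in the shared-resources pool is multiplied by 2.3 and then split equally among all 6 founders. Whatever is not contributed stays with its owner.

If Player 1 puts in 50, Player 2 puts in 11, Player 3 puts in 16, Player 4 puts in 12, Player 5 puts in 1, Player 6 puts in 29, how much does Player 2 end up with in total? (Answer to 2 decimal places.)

89.62 hours

Total contributed: 50 + 11 + 16 + 12 + 1 + 29 = 119.
Each receives 2.3 × 119 / 6 = 45.62 from the shared-resources pool.
Player 2 keeps 55 − 11 = 44, so Player 2's payoff is 44 + 45.62 = 89.62.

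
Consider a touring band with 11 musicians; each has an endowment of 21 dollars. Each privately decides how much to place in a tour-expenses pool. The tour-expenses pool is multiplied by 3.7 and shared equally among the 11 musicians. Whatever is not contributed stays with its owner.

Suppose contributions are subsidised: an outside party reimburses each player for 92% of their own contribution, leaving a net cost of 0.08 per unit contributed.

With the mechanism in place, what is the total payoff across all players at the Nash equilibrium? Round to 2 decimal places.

With the mechanism, a contributed unit returns (3.7/11) / 0.08 = 4.2045 per unit of net cost to the contributor — now above 1 — so contributing fully is weakly dominant for every player.
So the Nash equilibrium is full contribution by all 11; the group earns 11 × (21 × 0.92 + 3.7 × 21) = 1067.22.

1067.22 dollars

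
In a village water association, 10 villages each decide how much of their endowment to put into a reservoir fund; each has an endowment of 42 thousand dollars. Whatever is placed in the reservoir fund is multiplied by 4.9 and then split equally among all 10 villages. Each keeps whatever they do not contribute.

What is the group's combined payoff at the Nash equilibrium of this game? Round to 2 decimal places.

420.00 thousand dollars

Each contributed unit returns 4.9/10 = 0.4900 to its contributor — below 1 — so contributing 0 is dominant for every player. At the Nash equilibrium everyone keeps their 42, and the group total is 10 × 42 = 420.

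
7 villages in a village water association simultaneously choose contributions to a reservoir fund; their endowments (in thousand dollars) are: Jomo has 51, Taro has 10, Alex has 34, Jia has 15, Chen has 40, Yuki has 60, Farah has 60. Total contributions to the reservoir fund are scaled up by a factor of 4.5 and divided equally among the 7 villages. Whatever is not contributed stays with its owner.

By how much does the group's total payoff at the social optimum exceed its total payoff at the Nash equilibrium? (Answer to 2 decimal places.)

945.00 thousand dollars

The private return per contributed unit is 4.5/7 = 0.6429 < 1 for every player regardless of endowment, so the Nash equilibrium is zero contribution and the group total is Σ E_j = 51 + 10 + 34 + 15 + 40 + 60 + 60 = 270.
Each contributed unit returns 4.500 to the group, so the social optimum is full contribution by everyone: group total = 4.500 × 270 = 1215.00.
Efficiency loss = (4.500 − 1) × 270 = 945.00.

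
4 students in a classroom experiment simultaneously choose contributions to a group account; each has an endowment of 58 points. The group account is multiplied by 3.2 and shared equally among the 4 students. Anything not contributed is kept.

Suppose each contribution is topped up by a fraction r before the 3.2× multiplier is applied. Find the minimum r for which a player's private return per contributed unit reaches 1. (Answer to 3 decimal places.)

With matching at rate r, one contributed unit becomes (1 + r) in the group account and returns 3.2 × (1 + r) / 4 to the contributor.
Setting this equal to 1: 1 + r = 4/3.2 = 1.2500.
So the minimum matching rate is r = 1.2500 − 1 = 0.250.

0.250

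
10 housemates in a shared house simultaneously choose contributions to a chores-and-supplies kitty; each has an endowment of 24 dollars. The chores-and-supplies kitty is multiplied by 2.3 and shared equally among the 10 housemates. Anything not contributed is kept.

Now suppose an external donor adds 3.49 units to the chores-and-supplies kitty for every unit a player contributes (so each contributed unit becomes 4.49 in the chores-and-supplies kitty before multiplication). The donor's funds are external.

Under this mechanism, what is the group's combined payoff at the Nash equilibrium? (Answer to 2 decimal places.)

The effective private return per unit is now 2.3 × 4.49 / 10 = 1.0327 > 1, so every player's dominant strategy flips to full contribution.
At the Nash equilibrium everyone contributes 24. Group total payoff = 2.3 × 4.49 × 240 = 2478.48.

2478.48 dollars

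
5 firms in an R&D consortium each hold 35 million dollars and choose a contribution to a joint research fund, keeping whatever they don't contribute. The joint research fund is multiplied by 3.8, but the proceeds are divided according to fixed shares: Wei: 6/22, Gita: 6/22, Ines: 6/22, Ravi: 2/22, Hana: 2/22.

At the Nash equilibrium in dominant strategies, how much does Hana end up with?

Each unit j contributes comes back to j as 3.8 × (j's share), so j prefers to contribute only if that share exceeds 1/3.8 = 0.2632; otherwise keeping the unit dominates.
The shares above 0.2632 belong to Wei, Gita and Ines, contributing 35 each; the remaining 2 contribute 0. Total contributed: 105.
Hana keeps 35 and receives 3.8 × 105 × 2/22 = 36.27 from the joint research fund, for a payoff of 71.27.

71.27 million dollars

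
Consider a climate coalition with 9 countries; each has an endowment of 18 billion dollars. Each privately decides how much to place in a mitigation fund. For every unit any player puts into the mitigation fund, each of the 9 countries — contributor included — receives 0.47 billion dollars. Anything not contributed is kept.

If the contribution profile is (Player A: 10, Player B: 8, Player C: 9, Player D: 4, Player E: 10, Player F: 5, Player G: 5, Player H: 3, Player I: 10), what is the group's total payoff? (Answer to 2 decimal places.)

Total contributed: 10 + 8 + 9 + 4 + 10 + 5 + 5 + 3 + 10 = 64; total kept: 9 × 18 − 64 = 98.
The mitigation fund pays out 0.47 × 9 × 64 = 270.72 in aggregate.
Group total = 98 + 270.72 = 368.72.

368.72 billion dollars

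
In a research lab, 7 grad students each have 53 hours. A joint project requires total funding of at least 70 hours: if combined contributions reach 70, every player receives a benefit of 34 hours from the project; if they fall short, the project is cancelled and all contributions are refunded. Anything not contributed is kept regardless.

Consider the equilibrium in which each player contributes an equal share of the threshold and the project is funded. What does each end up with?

77 hours

Equal share of the threshold: 70/7 = 10.
At this profile no one gains by cutting their contribution: any cut drops the total below 70, the project is cancelled, contributions are refunded, and the deviator ends with 53, which is less than 53 − 10 + 34 = 77. Contributing more than 10 just wastes the excess. So contributing exactly 10 is a best response.
Each player's payoff: 53 − 10 + 34 = 77.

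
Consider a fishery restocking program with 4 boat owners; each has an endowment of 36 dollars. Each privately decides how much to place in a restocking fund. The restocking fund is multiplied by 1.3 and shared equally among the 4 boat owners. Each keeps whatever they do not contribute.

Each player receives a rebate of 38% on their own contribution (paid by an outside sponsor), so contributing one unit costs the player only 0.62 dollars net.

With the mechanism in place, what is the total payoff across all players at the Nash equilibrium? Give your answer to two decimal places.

With the mechanism, a contributed unit returns (1.3/4) / 0.62 = 0.5242 per unit of net cost — still below 1 — so contributing 0 remains dominant for every player.
Everyone keeps their endowment and the group total is 4 × 36 = 144.

144.00 dollars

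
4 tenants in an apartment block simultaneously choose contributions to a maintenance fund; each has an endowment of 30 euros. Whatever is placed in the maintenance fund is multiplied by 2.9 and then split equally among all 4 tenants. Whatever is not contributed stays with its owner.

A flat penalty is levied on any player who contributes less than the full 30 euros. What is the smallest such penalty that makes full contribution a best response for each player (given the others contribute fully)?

Given the others contribute fully, the best deviation is to contribute 0 (any partial contribution still incurs the fine and gives up units whose private return 0.7250 is below 1).
Deviating from 30 to 0 saves 30 euros but forfeits the deviator's share of the drop in the maintenance fund: 2.9/4 × 30 = 21.75.
So the deviation gain is 30 − 21.75 = 8.25, and the fine must be at least 8.25 euros to wipe it out.

8.25 euros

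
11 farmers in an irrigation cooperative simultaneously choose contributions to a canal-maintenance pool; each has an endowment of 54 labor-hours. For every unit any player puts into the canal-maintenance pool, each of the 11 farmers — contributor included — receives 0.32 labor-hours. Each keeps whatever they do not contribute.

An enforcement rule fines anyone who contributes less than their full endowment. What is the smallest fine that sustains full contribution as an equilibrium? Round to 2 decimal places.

36.72 labor-hours

Given the others contribute fully, the best deviation is to contribute 0 (any partial contribution still incurs the fine and gives up units whose private return 0.32 is below 1).
Deviating from 54 to 0 saves 54 labor-hours but forfeits the deviator's share of the drop in the canal-maintenance pool: 0.32 × 54 = 17.28.
So the deviation gain is 54 − 17.28 = 36.72, and the fine must be at least 36.72 labor-hours to wipe it out.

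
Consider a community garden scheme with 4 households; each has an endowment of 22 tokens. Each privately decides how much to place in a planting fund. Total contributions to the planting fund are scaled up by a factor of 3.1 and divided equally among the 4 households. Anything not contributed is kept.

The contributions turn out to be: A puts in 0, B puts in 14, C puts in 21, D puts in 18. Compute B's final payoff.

49.08 tokens

Total contributed: 0 + 14 + 21 + 18 = 53.
Each receives 3.1 × 53 / 4 = 41.08 from the planting fund.
B keeps 22 − 14 = 8, so B's payoff is 8 + 41.08 = 49.08.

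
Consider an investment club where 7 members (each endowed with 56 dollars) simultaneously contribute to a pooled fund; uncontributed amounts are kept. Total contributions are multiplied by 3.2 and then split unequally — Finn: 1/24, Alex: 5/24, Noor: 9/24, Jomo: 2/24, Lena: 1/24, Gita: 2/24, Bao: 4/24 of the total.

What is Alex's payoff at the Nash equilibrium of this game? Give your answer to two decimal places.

For player j, contributing a unit is worthwhile iff 3.2 × (j's share) ≥ 1, i.e. iff j's share is at least 0.3125.
Only Noor (9/24) clears that bar, contributing 56; the remaining 6 contribute 0. Total contributed: 56.
Alex keeps 56 and receives 3.2 × 56 × 5/24 = 37.33 from the pooled fund, for a payoff of 93.33.

93.33 dollars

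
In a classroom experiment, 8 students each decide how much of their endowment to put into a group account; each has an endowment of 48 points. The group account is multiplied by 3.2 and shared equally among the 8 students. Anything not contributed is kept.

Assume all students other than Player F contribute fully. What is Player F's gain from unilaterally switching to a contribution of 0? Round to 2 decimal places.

28.80 points

Switching from a contribution of 48 to 0 lets Player F keep an extra 48 points, but lowers the group account by 48, which costs Player F their own share of that drop: 3.2/8 × 48 = 19.20.
Net gain = 48 − 19.20 = 28.80. The private return per contributed unit (0.4000) is below 1, so free-riding is indeed the best response regardless of what the others do.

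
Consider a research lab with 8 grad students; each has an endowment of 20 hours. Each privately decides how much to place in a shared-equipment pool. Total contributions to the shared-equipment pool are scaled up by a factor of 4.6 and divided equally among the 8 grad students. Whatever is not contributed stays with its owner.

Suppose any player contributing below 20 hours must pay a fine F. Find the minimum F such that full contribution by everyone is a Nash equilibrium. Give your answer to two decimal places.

Given the others contribute fully, the best deviation is to contribute 0 (any partial contribution still incurs the fine and gives up units whose private return 0.5750 is below 1).
Deviating from 20 to 0 saves 20 hours but forfeits the deviator's share of the drop in the shared-equipment pool: 4.6/8 × 20 = 11.50.
So the deviation gain is 20 − 11.50 = 8.50, and the fine must be at least 8.50 hours to wipe it out.

8.50 hours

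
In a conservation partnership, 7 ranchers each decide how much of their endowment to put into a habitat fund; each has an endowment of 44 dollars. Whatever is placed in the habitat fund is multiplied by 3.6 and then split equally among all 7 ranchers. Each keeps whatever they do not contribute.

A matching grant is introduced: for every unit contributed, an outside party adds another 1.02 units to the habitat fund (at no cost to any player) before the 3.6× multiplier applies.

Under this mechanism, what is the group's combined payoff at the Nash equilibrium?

The effective private return per unit is now 3.6 × 2.02 / 7 = 1.0389 > 1, so every player's dominant strategy flips to full contribution.
At the Nash equilibrium everyone contributes 44. Group total payoff = 3.6 × 2.02 × 308 = 2239.78.

2239.78 dollars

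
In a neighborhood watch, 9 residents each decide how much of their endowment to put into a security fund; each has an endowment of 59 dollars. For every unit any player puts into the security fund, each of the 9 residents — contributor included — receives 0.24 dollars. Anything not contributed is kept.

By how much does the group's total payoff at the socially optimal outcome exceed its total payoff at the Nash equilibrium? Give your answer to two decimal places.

615.96 dollars

The private return per contributed unit is 0.24 < 1, so contributing 0 is dominant for every player. At the Nash equilibrium everyone keeps their 59, and the group total is 9 × 59 = 531.
Each contributed unit returns 2.160 to the group as a whole (0.24 to each of 9 players), which exceeds 1, so the social optimum is full contribution: group total = 2.160 × 531 = 1146.96.
Efficiency loss = 1146.96 − 531 = 615.96.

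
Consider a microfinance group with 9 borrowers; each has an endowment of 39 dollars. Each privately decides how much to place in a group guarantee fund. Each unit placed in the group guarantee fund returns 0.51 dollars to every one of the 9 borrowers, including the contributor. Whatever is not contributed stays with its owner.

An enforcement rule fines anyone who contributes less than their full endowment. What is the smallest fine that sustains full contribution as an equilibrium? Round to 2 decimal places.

19.11 dollars

Given the others contribute fully, the best deviation is to contribute 0 (any partial contribution still incurs the fine and gives up units whose private return 0.51 is below 1).
Deviating from 39 to 0 saves 39 dollars but forfeits the deviator's share of the drop in the group guarantee fund: 0.51 × 39 = 19.89.
So the deviation gain is 39 − 19.89 = 19.11, and the fine must be at least 19.11 dollars to wipe it out.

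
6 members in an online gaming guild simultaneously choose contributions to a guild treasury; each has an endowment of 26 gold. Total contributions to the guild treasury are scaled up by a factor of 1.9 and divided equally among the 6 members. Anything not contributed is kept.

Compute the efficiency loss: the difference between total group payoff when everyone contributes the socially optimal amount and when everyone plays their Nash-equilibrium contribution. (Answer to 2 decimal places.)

Each contributed unit returns 1.9/6 = 0.3167 to its contributor — below 1 — so contributing 0 is dominant for every player. At the Nash equilibrium everyone keeps their 26, and the group total is 6 × 26 = 156.
Each contributed unit returns 1.900 to the group as a whole (0.3167 to each of 6 players), which exceeds 1, so the social optimum is full contribution: group total = 1.900 × 156 = 296.40.
Efficiency loss = 296.40 − 156 = 140.40.

140.40 gold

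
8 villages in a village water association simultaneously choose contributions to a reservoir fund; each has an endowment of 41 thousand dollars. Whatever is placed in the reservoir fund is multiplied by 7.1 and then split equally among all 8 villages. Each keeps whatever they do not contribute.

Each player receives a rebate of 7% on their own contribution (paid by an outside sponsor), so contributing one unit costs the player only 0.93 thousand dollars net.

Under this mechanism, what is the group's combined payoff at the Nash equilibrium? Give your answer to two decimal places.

328.00 thousand dollars

With the mechanism, a contributed unit returns (7.1/8) / 0.93 = 0.9543 per unit of net cost — still below 1 — so contributing 0 remains dominant for every player.
Everyone keeps their endowment and the group total is 8 × 41 = 328.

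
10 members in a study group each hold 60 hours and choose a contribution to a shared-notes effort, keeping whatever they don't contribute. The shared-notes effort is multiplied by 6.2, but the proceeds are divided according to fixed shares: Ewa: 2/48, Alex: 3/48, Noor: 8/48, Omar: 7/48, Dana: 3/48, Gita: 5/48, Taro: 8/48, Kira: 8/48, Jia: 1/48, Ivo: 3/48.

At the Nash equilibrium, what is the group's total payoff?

1536.00 hours

Player j's private return per contributed unit is 6.2 × (j's share). Contributing is weakly dominant for j when that share is at least 1/6.2 = 0.1613, and contributing 0 is dominant otherwise.
The shares above 0.1613 belong to Noor, Taro and Kira, contributing 60 each; the remaining 7 contribute 0. Total contributed: 180.
The shared-notes effort pays out 6.2 × 180 = 1116.00 in total (split across the unequal shares, but the aggregate is all that matters for the group sum).
The 7 free-riders keep 60 each, adding 420. Group total = 420 + 1116.00 = 1536.00.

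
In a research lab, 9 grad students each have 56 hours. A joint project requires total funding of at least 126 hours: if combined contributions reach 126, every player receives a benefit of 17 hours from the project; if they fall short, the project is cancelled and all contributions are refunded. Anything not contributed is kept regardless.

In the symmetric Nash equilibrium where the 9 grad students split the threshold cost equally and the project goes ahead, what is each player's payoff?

Equal share of the threshold: 126/9 = 14.
At this profile no one gains by cutting their contribution: any cut drops the total below 126, the project is cancelled, contributions are refunded, and the deviator ends with 56, which is less than 56 − 14 + 17 = 59. Contributing more than 14 just wastes the excess. So contributing exactly 14 is a best response.
Each player's payoff: 56 − 14 + 17 = 59.

59 hours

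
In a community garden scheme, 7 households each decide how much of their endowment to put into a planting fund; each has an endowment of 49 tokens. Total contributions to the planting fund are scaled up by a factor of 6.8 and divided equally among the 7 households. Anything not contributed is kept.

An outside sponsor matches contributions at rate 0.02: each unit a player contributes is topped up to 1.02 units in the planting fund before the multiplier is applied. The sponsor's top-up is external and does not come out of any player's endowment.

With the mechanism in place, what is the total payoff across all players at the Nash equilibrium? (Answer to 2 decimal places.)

343.00 tokens

The effective private return is 6.8 × 1.02 / 7 = 0.9909, which is still under 1, so the mechanism doesn't change anyone's dominant strategy: zero contribution.
At the Nash equilibrium no one contributes; group total payoff = 7 × 49 = 343.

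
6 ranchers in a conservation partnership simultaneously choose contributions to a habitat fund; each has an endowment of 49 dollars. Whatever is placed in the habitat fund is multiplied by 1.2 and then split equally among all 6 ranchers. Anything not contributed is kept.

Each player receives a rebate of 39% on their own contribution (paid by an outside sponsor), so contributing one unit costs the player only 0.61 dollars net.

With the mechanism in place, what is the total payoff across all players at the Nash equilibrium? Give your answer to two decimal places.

With the mechanism, a contributed unit returns (1.2/6) / 0.61 = 0.3279 per unit of net cost — still below 1 — so contributing 0 remains dominant for every player.
Everyone keeps their endowment and the group total is 6 × 49 = 294.

294.00 dollars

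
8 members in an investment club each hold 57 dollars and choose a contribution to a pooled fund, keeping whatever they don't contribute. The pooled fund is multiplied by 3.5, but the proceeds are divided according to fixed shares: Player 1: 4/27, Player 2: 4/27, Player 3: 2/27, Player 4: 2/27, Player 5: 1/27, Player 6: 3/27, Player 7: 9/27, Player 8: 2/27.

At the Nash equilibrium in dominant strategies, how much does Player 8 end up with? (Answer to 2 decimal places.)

Each unit j contributes comes back to j as 3.5 × (j's share), so j prefers to contribute only if that share exceeds 1/3.5 = 0.2857; otherwise keeping the unit dominates.
Player 7 alone (share 9/27) is above the threshold, contributing 57; the remaining 7 contribute 0. Total contributed: 57.
Player 8 keeps 57 and receives 3.5 × 57 × 2/27 = 14.78 from the pooled fund, for a payoff of 71.78.

71.78 dollars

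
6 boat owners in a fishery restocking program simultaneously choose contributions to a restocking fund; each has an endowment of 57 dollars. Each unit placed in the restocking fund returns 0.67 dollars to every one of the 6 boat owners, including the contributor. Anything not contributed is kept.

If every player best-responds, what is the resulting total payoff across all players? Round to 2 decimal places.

The private return per contributed unit is 0.67 < 1, so contributing 0 is dominant for every player. At the Nash equilibrium everyone keeps their 57, and the group total is 6 × 57 = 342.

342.00 dollars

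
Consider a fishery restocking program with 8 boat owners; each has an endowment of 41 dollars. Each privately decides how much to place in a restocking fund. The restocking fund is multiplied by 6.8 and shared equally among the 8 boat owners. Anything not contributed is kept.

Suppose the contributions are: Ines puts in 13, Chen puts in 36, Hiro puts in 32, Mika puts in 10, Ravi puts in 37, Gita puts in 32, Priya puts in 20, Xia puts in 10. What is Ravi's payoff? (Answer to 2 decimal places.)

Total contributed: 13 + 36 + 32 + 10 + 37 + 32 + 20 + 10 = 190.
Each receives 6.8 × 190 / 8 = 161.50 from the restocking fund.
Ravi keeps 41 − 37 = 4, so Ravi's payoff is 4 + 161.50 = 165.50.

165.50 dollars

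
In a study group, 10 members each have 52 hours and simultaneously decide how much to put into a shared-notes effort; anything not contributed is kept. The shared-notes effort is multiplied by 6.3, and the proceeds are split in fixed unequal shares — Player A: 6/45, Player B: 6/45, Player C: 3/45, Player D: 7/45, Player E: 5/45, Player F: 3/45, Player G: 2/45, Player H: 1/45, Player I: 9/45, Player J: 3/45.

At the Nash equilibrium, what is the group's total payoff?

795.60 hours

For player j, contributing a unit is worthwhile iff 6.3 × (j's share) ≥ 1, i.e. iff j's share is at least 0.1587.
Only Player I (9/45) clears that bar, contributing 52; the remaining 9 contribute 0. Total contributed: 52.
The shared-notes effort pays out 6.3 × 52 = 327.60 in total (split across the unequal shares, but the aggregate is all that matters for the group sum).
The 9 free-riders keep 52 each, adding 468. Group total = 468 + 327.60 = 795.60.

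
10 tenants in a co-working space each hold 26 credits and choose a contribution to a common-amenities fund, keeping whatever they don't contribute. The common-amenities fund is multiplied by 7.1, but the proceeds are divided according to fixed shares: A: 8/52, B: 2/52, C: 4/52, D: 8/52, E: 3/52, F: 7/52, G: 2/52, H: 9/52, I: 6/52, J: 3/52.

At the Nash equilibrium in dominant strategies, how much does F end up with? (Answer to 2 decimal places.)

Player j's private return per contributed unit is 7.1 × (j's share). Contributing is weakly dominant for j when that share is at least 1/7.1 = 0.1408, and contributing 0 is dominant otherwise.
A, D and H are above the threshold, contributing 26 each; the remaining 7 contribute 0. Total contributed: 78.
F keeps 26 and receives 7.1 × 78 × 7/52 = 74.55 from the common-amenities fund, for a payoff of 100.55.

100.55 credits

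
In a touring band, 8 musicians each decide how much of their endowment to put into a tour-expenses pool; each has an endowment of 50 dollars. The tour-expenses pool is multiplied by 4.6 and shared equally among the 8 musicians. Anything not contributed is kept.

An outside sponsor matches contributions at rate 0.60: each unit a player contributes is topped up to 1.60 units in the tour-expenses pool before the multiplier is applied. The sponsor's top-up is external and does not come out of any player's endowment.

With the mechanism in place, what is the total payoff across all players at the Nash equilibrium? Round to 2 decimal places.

Even with the mechanism, each unit contributed returns only 4.6 × 1.60 / 8 = 0.9200 per unit of net cost, so contributing nothing is still dominant.
Everyone keeps their endowment and the group total is 8 × 50 = 400.

400.00 dollars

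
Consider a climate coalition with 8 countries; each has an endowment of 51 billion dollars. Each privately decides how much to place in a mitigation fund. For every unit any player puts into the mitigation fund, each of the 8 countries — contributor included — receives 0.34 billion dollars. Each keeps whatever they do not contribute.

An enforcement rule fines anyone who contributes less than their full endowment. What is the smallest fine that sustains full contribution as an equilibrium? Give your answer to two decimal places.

33.66 billion dollars

Given the others contribute fully, the best deviation is to contribute 0 (any partial contribution still incurs the fine and gives up units whose private return 0.34 is below 1).
Deviating from 51 to 0 saves 51 billion dollars but forfeits the deviator's share of the drop in the mitigation fund: 0.34 × 51 = 17.34.
So the deviation gain is 51 − 17.34 = 33.66, and the fine must be at least 33.66 billion dollars to wipe it out.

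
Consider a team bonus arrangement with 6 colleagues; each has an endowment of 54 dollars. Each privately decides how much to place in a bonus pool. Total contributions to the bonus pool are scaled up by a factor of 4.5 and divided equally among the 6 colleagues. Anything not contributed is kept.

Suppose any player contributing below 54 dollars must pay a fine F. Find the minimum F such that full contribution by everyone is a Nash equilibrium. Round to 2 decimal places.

Given the others contribute fully, the best deviation is to contribute 0 (any partial contribution still incurs the fine and gives up units whose private return 0.7500 is below 1).
Deviating from 54 to 0 saves 54 dollars but forfeits the deviator's share of the drop in the bonus pool: 4.5/6 × 54 = 40.50.
So the deviation gain is 54 − 40.50 = 13.50, and the fine must be at least 13.50 dollars to wipe it out.

13.50 dollars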